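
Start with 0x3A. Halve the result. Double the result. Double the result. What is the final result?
Convert 0x3A (hexadecimal) → 3×16 + 10 = 58 (decimal)
Start: 58
58 ÷ 2 = 29
29 × 2 = 58
58 × 2 = 116
116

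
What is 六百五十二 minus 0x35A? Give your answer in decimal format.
Convert 六百五十二 (Chinese numeral) → 6×100 + 5×10 + 2 = 652 (decimal)
Convert 0x35A (hexadecimal) → 3×256 + 5×16 + 10 = 858 (decimal)
Compute 652 - 858 = -206
-206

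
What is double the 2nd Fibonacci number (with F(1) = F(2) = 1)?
The 2nd Fibonacci number (with F(1) = F(2) = 1) = 1
Compute 1 × 2 = 2
2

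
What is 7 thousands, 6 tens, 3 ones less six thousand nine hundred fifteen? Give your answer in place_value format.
Convert 7 thousands, 6 tens, 3 ones (place-value notation) → 7×1000 + 6×10 + 3 = 7063 (decimal)
Convert six thousand nine hundred fifteen (English words) → 6×1000 + 9×100 + 15 = 6915 (decimal)
Compute 7063 - 6915 = 148
Convert 148 (decimal) → 148 = 1×100 + 4×10 + 8 → 1 hundred, 4 tens, 8 ones (place-value notation)
1 hundred, 4 tens, 8 ones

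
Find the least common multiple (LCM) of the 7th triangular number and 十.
Convert the 7th triangular number (triangular index) → 7×8/2 = 28 (decimal)
Convert 十 (Chinese numeral) → 1×10 = 10 (decimal)
Compute lcm(28, 10) = 140
140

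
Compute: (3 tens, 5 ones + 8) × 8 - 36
Convert 3 tens, 5 ones (place-value notation) → 3×10 + 5 = 35 (decimal)
Expression in decimal: (35 + 8) × 8 - 36
Parentheses first: 35 + 8 = 43
Multiply: 43 × 8 = 344
Subtract: 344 - 36 = 308
308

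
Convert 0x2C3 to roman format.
Convert 0x2C3 (hexadecimal) → 2×256 + 12×16 + 3 = 707 (decimal)
Convert 707 (decimal) → 707 = 500 + 100 + 100 + 5 + 1 + 1 → DCCVII (Roman numeral)
DCCVII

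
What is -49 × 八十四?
Convert 八十四 (Chinese numeral) → 8×10 + 4 = 84 (decimal)
Compute -49 × 84 = -4116
-4116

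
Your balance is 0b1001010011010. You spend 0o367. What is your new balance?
Convert 0b1001010011010 (binary) → 4096 + 512 + 128 + 16 + 8 + 2 = 4762 (decimal)
Convert 0o367 (octal) → 3×64 + 6×8 + 7 = 247 (decimal)
Compute 4762 - 247 = 4515
4515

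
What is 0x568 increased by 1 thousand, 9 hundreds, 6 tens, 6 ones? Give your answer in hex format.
Convert 0x568 (hexadecimal) → 5×256 + 6×16 + 8 = 1384 (decimal)
Convert 1 thousand, 9 hundreds, 6 tens, 6 ones (place-value notation) → 1×1000 + 9×100 + 6×10 + 6 = 1966 (decimal)
Compute 1384 + 1966 = 3350
Convert 3350 (decimal) → 3350 = 13×256 + 1×16 + 6 → 0xD16 (hexadecimal)
0xD16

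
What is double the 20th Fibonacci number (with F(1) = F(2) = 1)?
The 20th Fibonacci number (with F(1) = F(2) = 1) = 6765
Compute 6765 × 2 = 13530
13530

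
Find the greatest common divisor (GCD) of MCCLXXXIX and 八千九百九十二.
Convert MCCLXXXIX (Roman numeral) → 1000 + 100 + 100 + 50 + 10 + 10 + 10 + 9 = 1289 (decimal)
Convert 八千九百九十二 (Chinese numeral) → 8×1000 + 9×100 + 9×10 + 2 = 8992 (decimal)
Compute gcd(1289, 8992) = 1
1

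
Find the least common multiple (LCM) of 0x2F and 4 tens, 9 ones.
Convert 0x2F (hexadecimal) → 2×16 + 15 = 47 (decimal)
Convert 4 tens, 9 ones (place-value notation) → 4×10 + 9 = 49 (decimal)
Compute lcm(47, 49) = 2303
2303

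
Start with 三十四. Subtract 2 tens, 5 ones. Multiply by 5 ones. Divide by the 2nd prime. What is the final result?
Convert 三十四 (Chinese numeral) → 3×10 + 4 = 34 (decimal)
Start: 34
Convert 2 tens, 5 ones (place-value notation) → 2×10 + 5 = 25 (decimal)
34 - 25 = 9
Convert 5 ones (place-value notation) → 5 (decimal)
9 × 5 = 45
Convert the 2nd prime (prime index) → 3 (decimal)
45 ÷ 3 = 15
15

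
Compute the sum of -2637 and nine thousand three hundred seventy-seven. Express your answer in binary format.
Convert nine thousand three hundred seventy-seven (English words) → 9×1000 + 3×100 + 77 = 9377 (decimal)
Compute -2637 + 9377 = 6740
Convert 6740 (decimal) → 6740 = 4096 + 2048 + 512 + 64 + 16 + 4 → 0b1101001010100 (binary)
0b1101001010100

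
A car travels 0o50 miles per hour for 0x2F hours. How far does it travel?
Convert 0o50 (octal) → 5×8 = 40 (decimal)
Convert 0x2F (hexadecimal) → 2×16 + 15 = 47 (decimal)
Compute 40 × 47 = 1880
1880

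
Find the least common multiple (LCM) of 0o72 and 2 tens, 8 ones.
Convert 0o72 (octal) → 7×8 + 2 = 58 (decimal)
Convert 2 tens, 8 ones (place-value notation) → 2×10 + 8 = 28 (decimal)
Compute lcm(58, 28) = 812
812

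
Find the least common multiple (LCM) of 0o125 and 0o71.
Convert 0o125 (octal) → 1×64 + 2×8 + 5 = 85 (decimal)
Convert 0o71 (octal) → 7×8 + 1 = 57 (decimal)
Compute lcm(85, 57) = 4845
4845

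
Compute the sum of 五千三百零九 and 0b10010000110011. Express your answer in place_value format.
Convert 五千三百零九 (Chinese numeral) → 5×1000 + 3×100 + 9 = 5309 (decimal)
Convert 0b10010000110011 (binary) → 8192 + 1024 + 32 + 16 + 2 + 1 = 9267 (decimal)
Compute 5309 + 9267 = 14576
Convert 14576 (decimal) → 14576 = 14×1000 + 5×100 + 7×10 + 6 → 14 thousands, 5 hundreds, 7 tens, 6 ones (place-value notation)
14 thousands, 5 hundreds, 7 tens, 6 ones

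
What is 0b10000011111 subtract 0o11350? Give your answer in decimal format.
Convert 0b10000011111 (binary) → 1024 + 16 + 8 + 4 + 2 + 1 = 1055 (decimal)
Convert 0o11350 (octal) → 1×4096 + 1×512 + 3×64 + 5×8 = 4840 (decimal)
Compute 1055 - 4840 = -3785
-3785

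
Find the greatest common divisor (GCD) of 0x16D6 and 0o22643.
Convert 0x16D6 (hexadecimal) → 1×4096 + 6×256 + 13×16 + 6 = 5846 (decimal)
Convert 0o22643 (octal) → 2×4096 + 2×512 + 6×64 + 4×8 + 3 = 9635 (decimal)
Compute gcd(5846, 9635) = 1
1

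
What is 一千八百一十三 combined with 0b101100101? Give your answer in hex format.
Convert 一千八百一十三 (Chinese numeral) → 1×1000 + 8×100 + 1×10 + 3 = 1813 (decimal)
Convert 0b101100101 (binary) → 256 + 64 + 32 + 4 + 1 = 357 (decimal)
Compute 1813 + 357 = 2170
Convert 2170 (decimal) → 2170 = 8×256 + 7×16 + 10 → 0x87A (hexadecimal)
0x87A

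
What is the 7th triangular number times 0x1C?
Convert the 7th triangular number (triangular index) → 7×8/2 = 28 (decimal)
Convert 0x1C (hexadecimal) → 1×16 + 12 = 28 (decimal)
Compute 28 × 28 = 784
784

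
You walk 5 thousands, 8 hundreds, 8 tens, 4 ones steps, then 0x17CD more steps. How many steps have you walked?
Convert 5 thousands, 8 hundreds, 8 tens, 4 ones (place-value notation) → 5×1000 + 8×100 + 8×10 + 4 = 5884 (decimal)
Convert 0x17CD (hexadecimal) → 1×4096 + 7×256 + 12×16 + 13 = 6093 (decimal)
Compute 5884 + 6093 = 11977
11977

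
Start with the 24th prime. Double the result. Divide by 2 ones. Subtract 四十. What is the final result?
Convert the 24th prime (prime index) → 89 (decimal)
Start: 89
89 × 2 = 178
Convert 2 ones (place-value notation) → 2 (decimal)
178 ÷ 2 = 89
Convert 四十 (Chinese numeral) → 4×10 = 40 (decimal)
89 - 40 = 49
49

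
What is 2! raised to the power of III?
Convert 2! (factorial) → 2 (decimal)
Convert III (Roman numeral) → 1 + 1 + 1 = 3 (decimal)
Compute 2 ^ 3 = 8
8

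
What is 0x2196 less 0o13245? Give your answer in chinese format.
Convert 0x2196 (hexadecimal) → 2×4096 + 1×256 + 9×16 + 6 = 8598 (decimal)
Convert 0o13245 (octal) → 1×4096 + 3×512 + 2×64 + 4×8 + 5 = 5797 (decimal)
Compute 8598 - 5797 = 2801
Convert 2801 (decimal) → 2801 = 2×1000 + 8×100 + 1 → 二千八百零一 (Chinese numeral)
二千八百零一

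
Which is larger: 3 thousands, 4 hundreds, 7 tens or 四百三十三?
Convert 3 thousands, 4 hundreds, 7 tens (place-value notation) → 3×1000 + 4×100 + 7×10 = 3470 (decimal)
Convert 四百三十三 (Chinese numeral) → 4×100 + 3×10 + 3 = 433 (decimal)
Compare 3470 vs 433: larger = 3470
3470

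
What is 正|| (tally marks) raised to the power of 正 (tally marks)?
Convert 正|| (tally marks) → 5 + 2 = 7 (decimal)
Convert 正 (tally marks) → 5 (decimal)
Compute 7 ^ 5 = 16807
16807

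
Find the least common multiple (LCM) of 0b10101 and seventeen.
Convert 0b10101 (binary) → 16 + 4 + 1 = 21 (decimal)
Convert seventeen (English words) → 17 (decimal)
Compute lcm(21, 17) = 357
357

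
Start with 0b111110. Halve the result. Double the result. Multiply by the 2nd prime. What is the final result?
Convert 0b111110 (binary) → 32 + 16 + 8 + 4 + 2 = 62 (decimal)
Start: 62
62 ÷ 2 = 31
31 × 2 = 62
Convert the 2nd prime (prime index) → 3 (decimal)
62 × 3 = 186
186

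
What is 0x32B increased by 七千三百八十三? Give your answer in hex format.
Convert 0x32B (hexadecimal) → 3×256 + 2×16 + 11 = 811 (decimal)
Convert 七千三百八十三 (Chinese numeral) → 7×1000 + 3×100 + 8×10 + 3 = 7383 (decimal)
Compute 811 + 7383 = 8194
Convert 8194 (decimal) → 8194 = 2×4096 + 2 → 0x2002 (hexadecimal)
0x2002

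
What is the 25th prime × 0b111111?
Convert the 25th prime (prime index) → 97 (decimal)
Convert 0b111111 (binary) → 32 + 16 + 8 + 4 + 2 + 1 = 63 (decimal)
Compute 97 × 63 = 6111
6111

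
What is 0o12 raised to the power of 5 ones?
Convert 0o12 (octal) → 1×8 + 2 = 10 (decimal)
Convert 5 ones (place-value notation) → 5 (decimal)
Compute 10 ^ 5 = 100000
100000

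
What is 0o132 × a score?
Convert 0o132 (octal) → 1×64 + 3×8 + 2 = 90 (decimal)
Convert a score (colloquial) → 20 (decimal)
Compute 90 × 20 = 1800
1800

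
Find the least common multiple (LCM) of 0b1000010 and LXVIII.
Convert 0b1000010 (binary) → 64 + 2 = 66 (decimal)
Convert LXVIII (Roman numeral) → 50 + 10 + 5 + 1 + 1 + 1 = 68 (decimal)
Compute lcm(66, 68) = 2244
2244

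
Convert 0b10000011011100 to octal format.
Convert 0b10000011011100 (binary) → 8192 + 128 + 64 + 16 + 8 + 4 = 8412 (decimal)
Convert 8412 (decimal) → 8412 = 2×4096 + 3×64 + 3×8 + 4 → 0o20334 (octal)
0o20334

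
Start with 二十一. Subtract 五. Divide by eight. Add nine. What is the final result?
Convert 二十一 (Chinese numeral) → 2×10 + 1 = 21 (decimal)
Start: 21
Convert 五 (Chinese numeral) → 5 (decimal)
21 - 5 = 16
Convert eight (English words) → 8 (decimal)
16 ÷ 8 = 2
Convert nine (English words) → 9 (decimal)
2 + 9 = 11
11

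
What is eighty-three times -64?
Convert eighty-three (English words) → 83 (decimal)
Compute 83 × -64 = -5312
-5312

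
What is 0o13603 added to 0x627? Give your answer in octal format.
Convert 0o13603 (octal) → 1×4096 + 3×512 + 6×64 + 3 = 6019 (decimal)
Convert 0x627 (hexadecimal) → 6×256 + 2×16 + 7 = 1575 (decimal)
Compute 6019 + 1575 = 7594
Convert 7594 (decimal) → 7594 = 1×4096 + 6×512 + 6×64 + 5×8 + 2 → 0o16652 (octal)
0o16652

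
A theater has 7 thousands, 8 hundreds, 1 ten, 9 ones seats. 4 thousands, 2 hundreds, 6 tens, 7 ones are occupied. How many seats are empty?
Convert 7 thousands, 8 hundreds, 1 ten, 9 ones (place-value notation) → 7×1000 + 8×100 + 1×10 + 9 = 7819 (decimal)
Convert 4 thousands, 2 hundreds, 6 tens, 7 ones (place-value notation) → 4×1000 + 2×100 + 6×10 + 7 = 4267 (decimal)
Compute 7819 - 4267 = 3552
3552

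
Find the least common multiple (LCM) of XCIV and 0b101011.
Convert XCIV (Roman numeral) → 90 + 4 = 94 (decimal)
Convert 0b101011 (binary) → 32 + 8 + 2 + 1 = 43 (decimal)
Compute lcm(94, 43) = 4042
4042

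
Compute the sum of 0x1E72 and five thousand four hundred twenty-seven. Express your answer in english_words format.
Convert 0x1E72 (hexadecimal) → 1×4096 + 14×256 + 7×16 + 2 = 7794 (decimal)
Convert five thousand four hundred twenty-seven (English words) → 5×1000 + 4×100 + 27 = 5427 (decimal)
Compute 7794 + 5427 = 13221
Convert 13221 (decimal) → 13221 = 13×1000 + 2×100 + 21 → thirteen thousand two hundred twenty-one (English words)
thirteen thousand two hundred twenty-one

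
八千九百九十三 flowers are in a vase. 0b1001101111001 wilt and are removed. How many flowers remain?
Convert 八千九百九十三 (Chinese numeral) → 8×1000 + 9×100 + 9×10 + 3 = 8993 (decimal)
Convert 0b1001101111001 (binary) → 4096 + 512 + 256 + 64 + 32 + 16 + 8 + 1 = 4985 (decimal)
Compute 8993 - 4985 = 4008
4008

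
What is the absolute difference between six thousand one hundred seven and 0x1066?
Convert six thousand one hundred seven (English words) → 6×1000 + 1×100 + 7 = 6107 (decimal)
Convert 0x1066 (hexadecimal) → 1×4096 + 6×16 + 6 = 4198 (decimal)
Compute |6107 - 4198| = 1909
1909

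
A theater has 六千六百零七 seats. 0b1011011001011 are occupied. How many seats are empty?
Convert 六千六百零七 (Chinese numeral) → 6×1000 + 6×100 + 7 = 6607 (decimal)
Convert 0b1011011001011 (binary) → 4096 + 1024 + 512 + 128 + 64 + 8 + 2 + 1 = 5835 (decimal)
Compute 6607 - 5835 = 772
772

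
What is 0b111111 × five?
Convert 0b111111 (binary) → 32 + 16 + 8 + 4 + 2 + 1 = 63 (decimal)
Convert five (English words) → 5 (decimal)
Compute 63 × 5 = 315
315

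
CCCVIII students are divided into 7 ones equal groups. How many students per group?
Convert CCCVIII (Roman numeral) → 100 + 100 + 100 + 5 + 1 + 1 + 1 = 308 (decimal)
Convert 7 ones (place-value notation) → 7 (decimal)
Compute 308 ÷ 7 = 44
44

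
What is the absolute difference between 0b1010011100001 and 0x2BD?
Convert 0b1010011100001 (binary) → 4096 + 1024 + 128 + 64 + 32 + 1 = 5345 (decimal)
Convert 0x2BD (hexadecimal) → 2×256 + 11×16 + 13 = 701 (decimal)
Compute |5345 - 701| = 4644
4644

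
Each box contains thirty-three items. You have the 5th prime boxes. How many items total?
Convert thirty-three (English words) → 33 (decimal)
Convert the 5th prime (prime index) → 11 (decimal)
Compute 33 × 11 = 363
363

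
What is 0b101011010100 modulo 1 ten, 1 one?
Convert 0b101011010100 (binary) → 2048 + 512 + 128 + 64 + 16 + 4 = 2772 (decimal)
Convert 1 ten, 1 one (place-value notation) → 1×10 + 1 = 11 (decimal)
Compute 2772 mod 11 = 0
0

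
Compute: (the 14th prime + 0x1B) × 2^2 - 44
Convert the 14th prime (prime index) → 43 (decimal)
Convert 0x1B (hexadecimal) → 1×16 + 11 = 27 (decimal)
Convert 2^2 (power) → 4 (decimal)
Expression in decimal: (43 + 27) × 4 - 44
Parentheses first: 43 + 27 = 70
Multiply: 70 × 4 = 280
Subtract: 280 - 44 = 236
236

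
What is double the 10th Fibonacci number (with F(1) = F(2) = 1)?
The 10th Fibonacci number (with F(1) = F(2) = 1): 1, 1, 2, 3, 5, 8, 13, 21, 34, 55 → 55
Compute 55 × 2 = 110
110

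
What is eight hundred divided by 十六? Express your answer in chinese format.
Convert eight hundred (English words) → 8×100 = 800 (decimal)
Convert 十六 (Chinese numeral) → 1×10 + 6 = 16 (decimal)
Compute 800 ÷ 16 = 50
Convert 50 (decimal) → 50 = 5×10 → 五十 (Chinese numeral)
五十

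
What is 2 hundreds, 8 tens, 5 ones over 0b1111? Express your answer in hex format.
Convert 2 hundreds, 8 tens, 5 ones (place-value notation) → 2×100 + 8×10 + 5 = 285 (decimal)
Convert 0b1111 (binary) → 8 + 4 + 2 + 1 = 15 (decimal)
Compute 285 ÷ 15 = 19
Convert 19 (decimal) → 19 = 1×16 + 3 → 0x13 (hexadecimal)
0x13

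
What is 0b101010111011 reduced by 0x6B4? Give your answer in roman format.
Convert 0b101010111011 (binary) → 2048 + 512 + 128 + 32 + 16 + 8 + 2 + 1 = 2747 (decimal)
Convert 0x6B4 (hexadecimal) → 6×256 + 11×16 + 4 = 1716 (decimal)
Compute 2747 - 1716 = 1031
Convert 1031 (decimal) → 1031 = 1000 + 10 + 10 + 10 + 1 → MXXXI (Roman numeral)
MXXXI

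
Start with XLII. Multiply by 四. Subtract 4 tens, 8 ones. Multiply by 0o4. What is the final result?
Convert XLII (Roman numeral) → 40 + 1 + 1 = 42 (decimal)
Start: 42
Convert 四 (Chinese numeral) → 4 (decimal)
42 × 4 = 168
Convert 4 tens, 8 ones (place-value notation) → 4×10 + 8 = 48 (decimal)
168 - 48 = 120
Convert 0o4 (octal) → 4 (decimal)
120 × 4 = 480
480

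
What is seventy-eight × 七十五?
Convert seventy-eight (English words) → 78 (decimal)
Convert 七十五 (Chinese numeral) → 7×10 + 5 = 75 (decimal)
Compute 78 × 75 = 5850
5850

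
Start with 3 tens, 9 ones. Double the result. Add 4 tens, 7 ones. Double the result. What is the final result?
Convert 3 tens, 9 ones (place-value notation) → 3×10 + 9 = 39 (decimal)
Start: 39
39 × 2 = 78
Convert 4 tens, 7 ones (place-value notation) → 4×10 + 7 = 47 (decimal)
78 + 47 = 125
125 × 2 = 250
250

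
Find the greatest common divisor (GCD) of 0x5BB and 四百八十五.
Convert 0x5BB (hexadecimal) → 5×256 + 11×16 + 11 = 1467 (decimal)
Convert 四百八十五 (Chinese numeral) → 4×100 + 8×10 + 5 = 485 (decimal)
Compute gcd(1467, 485) = 1
1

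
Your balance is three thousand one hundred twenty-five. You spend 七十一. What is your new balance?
Convert three thousand one hundred twenty-five (English words) → 3×1000 + 1×100 + 25 = 3125 (decimal)
Convert 七十一 (Chinese numeral) → 7×10 + 1 = 71 (decimal)
Compute 3125 - 71 = 3054
3054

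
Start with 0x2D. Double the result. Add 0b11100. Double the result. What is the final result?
Convert 0x2D (hexadecimal) → 2×16 + 13 = 45 (decimal)
Start: 45
45 × 2 = 90
Convert 0b11100 (binary) → 16 + 8 + 4 = 28 (decimal)
90 + 28 = 118
118 × 2 = 236
236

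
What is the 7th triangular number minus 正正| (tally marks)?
The 7th triangular number = 7×8/2 = 28
Convert 正正| (tally marks) → 5 + 5 + 1 = 11 (decimal)
Compute 28 - 11 = 17
17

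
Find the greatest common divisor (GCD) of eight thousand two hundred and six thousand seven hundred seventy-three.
Convert eight thousand two hundred (English words) → 8×1000 + 2×100 = 8200 (decimal)
Convert six thousand seven hundred seventy-three (English words) → 6×1000 + 7×100 + 73 = 6773 (decimal)
Compute gcd(8200, 6773) = 1
1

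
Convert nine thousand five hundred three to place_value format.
Convert nine thousand five hundred three (English words) → 9×1000 + 5×100 + 3 = 9503 (decimal)
Convert 9503 (decimal) → 9503 = 9×1000 + 5×100 + 3 → 9 thousands, 5 hundreds, 3 ones (place-value notation)
9 thousands, 5 hundreds, 3 ones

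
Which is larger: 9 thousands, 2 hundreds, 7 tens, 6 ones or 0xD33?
Convert 9 thousands, 2 hundreds, 7 tens, 6 ones (place-value notation) → 9×1000 + 2×100 + 7×10 + 6 = 9276 (decimal)
Convert 0xD33 (hexadecimal) → 13×256 + 3×16 + 3 = 3379 (decimal)
Compare 9276 vs 3379: larger = 9276
9276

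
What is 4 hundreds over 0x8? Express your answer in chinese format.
Convert 4 hundreds (place-value notation) → 4×100 = 400 (decimal)
Convert 0x8 (hexadecimal) → 8 (decimal)
Compute 400 ÷ 8 = 50
Convert 50 (decimal) → 50 = 5×10 → 五十 (Chinese numeral)
五十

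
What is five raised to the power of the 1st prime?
Convert five (English words) → 5 (decimal)
Convert the 1st prime (prime index) → 2 (decimal)
Compute 5 ^ 2 = 25
25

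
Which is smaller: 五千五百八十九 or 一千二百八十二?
Convert 五千五百八十九 (Chinese numeral) → 5×1000 + 5×100 + 8×10 + 9 = 5589 (decimal)
Convert 一千二百八十二 (Chinese numeral) → 1×1000 + 2×100 + 8×10 + 2 = 1282 (decimal)
Compare 5589 vs 1282: smaller = 1282
1282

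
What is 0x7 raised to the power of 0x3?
Convert 0x7 (hexadecimal) → 7 (decimal)
Convert 0x3 (hexadecimal) → 3 (decimal)
Compute 7 ^ 3 = 343
343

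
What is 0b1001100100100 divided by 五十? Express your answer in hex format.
Convert 0b1001100100100 (binary) → 4096 + 512 + 256 + 32 + 4 = 4900 (decimal)
Convert 五十 (Chinese numeral) → 5×10 = 50 (decimal)
Compute 4900 ÷ 50 = 98
Convert 98 (decimal) → 98 = 6×16 + 2 → 0x62 (hexadecimal)
0x62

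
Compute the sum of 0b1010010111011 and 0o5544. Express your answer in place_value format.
Convert 0b1010010111011 (binary) → 4096 + 1024 + 128 + 32 + 16 + 8 + 2 + 1 = 5307 (decimal)
Convert 0o5544 (octal) → 5×512 + 5×64 + 4×8 + 4 = 2916 (decimal)
Compute 5307 + 2916 = 8223
Convert 8223 (decimal) → 8223 = 8×1000 + 2×100 + 2×10 + 3 → 8 thousands, 2 hundreds, 2 tens, 3 ones (place-value notation)
8 thousands, 2 hundreds, 2 tens, 3 ones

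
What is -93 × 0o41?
Convert 0o41 (octal) → 4×8 + 1 = 33 (decimal)
Compute -93 × 33 = -3069
-3069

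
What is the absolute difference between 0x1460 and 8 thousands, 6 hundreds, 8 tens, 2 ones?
Convert 0x1460 (hexadecimal) → 1×4096 + 4×256 + 6×16 = 5216 (decimal)
Convert 8 thousands, 6 hundreds, 8 tens, 2 ones (place-value notation) → 8×1000 + 6×100 + 8×10 + 2 = 8682 (decimal)
Compute |5216 - 8682| = 3466
3466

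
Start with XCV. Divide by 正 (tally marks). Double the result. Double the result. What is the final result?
Convert XCV (Roman numeral) → 90 + 5 = 95 (decimal)
Start: 95
Convert 正 (tally marks) → 5 (decimal)
95 ÷ 5 = 19
19 × 2 = 38
38 × 2 = 76
76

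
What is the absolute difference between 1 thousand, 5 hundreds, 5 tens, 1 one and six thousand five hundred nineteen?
Convert 1 thousand, 5 hundreds, 5 tens, 1 one (place-value notation) → 1×1000 + 5×100 + 5×10 + 1 = 1551 (decimal)
Convert six thousand five hundred nineteen (English words) → 6×1000 + 5×100 + 19 = 6519 (decimal)
Compute |1551 - 6519| = 4968
4968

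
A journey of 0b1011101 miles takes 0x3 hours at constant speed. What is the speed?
Convert 0b1011101 (binary) → 64 + 16 + 8 + 4 + 1 = 93 (decimal)
Convert 0x3 (hexadecimal) → 3 (decimal)
Compute 93 ÷ 3 = 31
31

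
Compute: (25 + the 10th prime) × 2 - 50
Convert the 10th prime (prime index) → 29 (decimal)
Expression in decimal: (25 + 29) × 2 - 50
Parentheses first: 25 + 29 = 54
Multiply: 54 × 2 = 108
Subtract: 108 - 50 = 58
58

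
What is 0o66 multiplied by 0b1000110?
Convert 0o66 (octal) → 6×8 + 6 = 54 (decimal)
Convert 0b1000110 (binary) → 64 + 4 + 2 = 70 (decimal)
Compute 54 × 70 = 3780
3780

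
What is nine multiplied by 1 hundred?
Convert nine (English words) → 9 (decimal)
Convert 1 hundred (place-value notation) → 1×100 = 100 (decimal)
Compute 9 × 100 = 900
900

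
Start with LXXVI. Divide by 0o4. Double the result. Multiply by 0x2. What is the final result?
Convert LXXVI (Roman numeral) → 50 + 10 + 10 + 5 + 1 = 76 (decimal)
Start: 76
Convert 0o4 (octal) → 4 (decimal)
76 ÷ 4 = 19
19 × 2 = 38
Convert 0x2 (hexadecimal) → 2 (decimal)
38 × 2 = 76
76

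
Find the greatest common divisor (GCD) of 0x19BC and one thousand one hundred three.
Convert 0x19BC (hexadecimal) → 1×4096 + 9×256 + 11×16 + 12 = 6588 (decimal)
Convert one thousand one hundred three (English words) → 1×1000 + 1×100 + 3 = 1103 (decimal)
Compute gcd(6588, 1103) = 1
1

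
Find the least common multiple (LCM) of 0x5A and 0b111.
Convert 0x5A (hexadecimal) → 5×16 + 10 = 90 (decimal)
Convert 0b111 (binary) → 4 + 2 + 1 = 7 (decimal)
Compute lcm(90, 7) = 630
630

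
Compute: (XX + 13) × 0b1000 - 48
Convert XX (Roman numeral) → 10 + 10 = 20 (decimal)
Convert 0b1000 (binary) → 8 (decimal)
Expression in decimal: (20 + 13) × 8 - 48
Parentheses first: 20 + 13 = 33
Multiply: 33 × 8 = 264
Subtract: 264 - 48 = 216
216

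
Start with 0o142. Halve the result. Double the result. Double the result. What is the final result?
Convert 0o142 (octal) → 1×64 + 4×8 + 2 = 98 (decimal)
Start: 98
98 ÷ 2 = 49
49 × 2 = 98
98 × 2 = 196
196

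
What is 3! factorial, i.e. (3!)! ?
Convert 3! (factorial) → 6 (decimal)
Compute 6! = 720
720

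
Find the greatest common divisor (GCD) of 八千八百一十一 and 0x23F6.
Convert 八千八百一十一 (Chinese numeral) → 8×1000 + 8×100 + 1×10 + 1 = 8811 (decimal)
Convert 0x23F6 (hexadecimal) → 2×4096 + 3×256 + 15×16 + 6 = 9206 (decimal)
Compute gcd(8811, 9206) = 1
1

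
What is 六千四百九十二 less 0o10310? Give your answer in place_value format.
Convert 六千四百九十二 (Chinese numeral) → 6×1000 + 4×100 + 9×10 + 2 = 6492 (decimal)
Convert 0o10310 (octal) → 1×4096 + 3×64 + 1×8 = 4296 (decimal)
Compute 6492 - 4296 = 2196
Convert 2196 (decimal) → 2196 = 2×1000 + 1×100 + 9×10 + 6 → 2 thousands, 1 hundred, 9 tens, 6 ones (place-value notation)
2 thousands, 1 hundred, 9 tens, 6 ones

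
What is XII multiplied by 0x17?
Convert XII (Roman numeral) → 10 + 1 + 1 = 12 (decimal)
Convert 0x17 (hexadecimal) → 1×16 + 7 = 23 (decimal)
Compute 12 × 23 = 276
276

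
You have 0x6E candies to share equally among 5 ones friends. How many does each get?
Convert 0x6E (hexadecimal) → 6×16 + 14 = 110 (decimal)
Convert 5 ones (place-value notation) → 5 (decimal)
Compute 110 ÷ 5 = 22
22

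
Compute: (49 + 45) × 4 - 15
Parentheses first: 49 + 45 = 94
Multiply: 94 × 4 = 376
Subtract: 376 - 15 = 361
361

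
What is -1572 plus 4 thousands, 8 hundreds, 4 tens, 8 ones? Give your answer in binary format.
Convert 4 thousands, 8 hundreds, 4 tens, 8 ones (place-value notation) → 4×1000 + 8×100 + 4×10 + 8 = 4848 (decimal)
Compute -1572 + 4848 = 3276
Convert 3276 (decimal) → 3276 = 2048 + 1024 + 128 + 64 + 8 + 4 → 0b110011001100 (binary)
0b110011001100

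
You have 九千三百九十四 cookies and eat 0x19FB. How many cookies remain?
Convert 九千三百九十四 (Chinese numeral) → 9×1000 + 3×100 + 9×10 + 4 = 9394 (decimal)
Convert 0x19FB (hexadecimal) → 1×4096 + 9×256 + 15×16 + 11 = 6651 (decimal)
Compute 9394 - 6651 = 2743
2743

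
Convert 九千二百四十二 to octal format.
Convert 九千二百四十二 (Chinese numeral) → 9×1000 + 2×100 + 4×10 + 2 = 9242 (decimal)
Convert 9242 (decimal) → 9242 = 2×4096 + 2×512 + 3×8 + 2 → 0o22032 (octal)
0o22032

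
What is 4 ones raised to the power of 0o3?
Convert 4 ones (place-value notation) → 4 (decimal)
Convert 0o3 (octal) → 3 (decimal)
Compute 4 ^ 3 = 64
64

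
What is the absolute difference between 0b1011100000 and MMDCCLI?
Convert 0b1011100000 (binary) → 512 + 128 + 64 + 32 = 736 (decimal)
Convert MMDCCLI (Roman numeral) → 1000 + 1000 + 500 + 100 + 100 + 50 + 1 = 2751 (decimal)
Compute |736 - 2751| = 2015
2015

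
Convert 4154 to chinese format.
Convert 4154 (decimal) → 4154 = 4×1000 + 1×100 + 5×10 + 4 → 四千一百五十四 (Chinese numeral)
四千一百五十四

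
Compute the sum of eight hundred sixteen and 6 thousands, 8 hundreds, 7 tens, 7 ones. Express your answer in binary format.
Convert eight hundred sixteen (English words) → 8×100 + 16 = 816 (decimal)
Convert 6 thousands, 8 hundreds, 7 tens, 7 ones (place-value notation) → 6×1000 + 8×100 + 7×10 + 7 = 6877 (decimal)
Compute 816 + 6877 = 7693
Convert 7693 (decimal) → 7693 = 4096 + 2048 + 1024 + 512 + 8 + 4 + 1 → 0b1111000001101 (binary)
0b1111000001101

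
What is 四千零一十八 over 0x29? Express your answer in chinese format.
Convert 四千零一十八 (Chinese numeral) → 4×1000 + 1×10 + 8 = 4018 (decimal)
Convert 0x29 (hexadecimal) → 2×16 + 9 = 41 (decimal)
Compute 4018 ÷ 41 = 98
Convert 98 (decimal) → 98 = 9×10 + 8 → 九十八 (Chinese numeral)
九十八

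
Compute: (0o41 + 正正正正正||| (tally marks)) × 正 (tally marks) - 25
Convert 0o41 (octal) → 4×8 + 1 = 33 (decimal)
Convert 正正正正正||| (tally marks) → 5 + 5 + 5 + 5 + 5 + 3 = 28 (decimal)
Convert 正 (tally marks) → 5 (decimal)
Expression in decimal: (33 + 28) × 5 - 25
Parentheses first: 33 + 28 = 61
Multiply: 61 × 5 = 305
Subtract: 305 - 25 = 280
280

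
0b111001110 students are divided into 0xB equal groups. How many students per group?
Convert 0b111001110 (binary) → 256 + 128 + 64 + 8 + 4 + 2 = 462 (decimal)
Convert 0xB (hexadecimal) → 11 (decimal)
Compute 462 ÷ 11 = 42
42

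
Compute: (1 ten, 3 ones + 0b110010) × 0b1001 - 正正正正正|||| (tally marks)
Convert 1 ten, 3 ones (place-value notation) → 1×10 + 3 = 13 (decimal)
Convert 0b110010 (binary) → 32 + 16 + 2 = 50 (decimal)
Convert 0b1001 (binary) → 8 + 1 = 9 (decimal)
Convert 正正正正正|||| (tally marks) → 5 + 5 + 5 + 5 + 5 + 4 = 29 (decimal)
Expression in decimal: (13 + 50) × 9 - 29
Parentheses first: 13 + 50 = 63
Multiply: 63 × 9 = 567
Subtract: 567 - 29 = 538
538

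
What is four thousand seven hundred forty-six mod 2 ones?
Convert four thousand seven hundred forty-six (English words) → 4×1000 + 7×100 + 46 = 4746 (decimal)
Convert 2 ones (place-value notation) → 2 (decimal)
Compute 4746 mod 2 = 0
0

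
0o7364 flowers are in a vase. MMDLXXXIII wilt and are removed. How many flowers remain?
Convert 0o7364 (octal) → 7×512 + 3×64 + 6×8 + 4 = 3828 (decimal)
Convert MMDLXXXIII (Roman numeral) → 1000 + 1000 + 500 + 50 + 10 + 10 + 10 + 1 + 1 + 1 = 2583 (decimal)
Compute 3828 - 2583 = 1245
1245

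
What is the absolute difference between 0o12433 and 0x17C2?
Convert 0o12433 (octal) → 1×4096 + 2×512 + 4×64 + 3×8 + 3 = 5403 (decimal)
Convert 0x17C2 (hexadecimal) → 1×4096 + 7×256 + 12×16 + 2 = 6082 (decimal)
Compute |5403 - 6082| = 679
679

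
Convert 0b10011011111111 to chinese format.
Convert 0b10011011111111 (binary) → 8192 + 1024 + 512 + 128 + 64 + 32 + 16 + 8 + 4 + 2 + 1 = 9983 (decimal)
Convert 9983 (decimal) → 9983 = 9×1000 + 9×100 + 8×10 + 3 → 九千九百八十三 (Chinese numeral)
九千九百八十三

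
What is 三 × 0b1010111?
Convert 三 (Chinese numeral) → 3 (decimal)
Convert 0b1010111 (binary) → 64 + 16 + 4 + 2 + 1 = 87 (decimal)
Compute 3 × 87 = 261
261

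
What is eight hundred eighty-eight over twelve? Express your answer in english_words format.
Convert eight hundred eighty-eight (English words) → 8×100 + 88 = 888 (decimal)
Convert twelve (English words) → 12 (decimal)
Compute 888 ÷ 12 = 74
Convert 74 (decimal) → seventy-four (English words)
seventy-four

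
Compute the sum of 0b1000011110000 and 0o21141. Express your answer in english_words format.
Convert 0b1000011110000 (binary) → 4096 + 128 + 64 + 32 + 16 = 4336 (decimal)
Convert 0o21141 (octal) → 2×4096 + 1×512 + 1×64 + 4×8 + 1 = 8801 (decimal)
Compute 4336 + 8801 = 13137
Convert 13137 (decimal) → 13137 = 13×1000 + 1×100 + 37 → thirteen thousand one hundred thirty-seven (English words)
thirteen thousand one hundred thirty-seven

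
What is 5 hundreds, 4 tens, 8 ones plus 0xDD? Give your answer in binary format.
Convert 5 hundreds, 4 tens, 8 ones (place-value notation) → 5×100 + 4×10 + 8 = 548 (decimal)
Convert 0xDD (hexadecimal) → 13×16 + 13 = 221 (decimal)
Compute 548 + 221 = 769
Convert 769 (decimal) → 769 = 512 + 256 + 1 → 0b1100000001 (binary)
0b1100000001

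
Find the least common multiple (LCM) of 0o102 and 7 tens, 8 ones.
Convert 0o102 (octal) → 1×64 + 2 = 66 (decimal)
Convert 7 tens, 8 ones (place-value notation) → 7×10 + 8 = 78 (decimal)
Compute lcm(66, 78) = 858
858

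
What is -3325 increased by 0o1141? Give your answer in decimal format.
Convert 0o1141 (octal) → 1×512 + 1×64 + 4×8 + 1 = 609 (decimal)
Compute -3325 + 609 = -2716
-2716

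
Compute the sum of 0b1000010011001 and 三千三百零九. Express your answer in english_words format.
Convert 0b1000010011001 (binary) → 4096 + 128 + 16 + 8 + 1 = 4249 (decimal)
Convert 三千三百零九 (Chinese numeral) → 3×1000 + 3×100 + 9 = 3309 (decimal)
Compute 4249 + 3309 = 7558
Convert 7558 (decimal) → 7558 = 7×1000 + 5×100 + 58 → seven thousand five hundred fifty-eight (English words)
seven thousand five hundred fifty-eight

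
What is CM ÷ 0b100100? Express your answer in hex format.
Convert CM (Roman numeral) → 900 (decimal)
Convert 0b100100 (binary) → 32 + 4 = 36 (decimal)
Compute 900 ÷ 36 = 25
Convert 25 (decimal) → 25 = 1×16 + 9 → 0x19 (hexadecimal)
0x19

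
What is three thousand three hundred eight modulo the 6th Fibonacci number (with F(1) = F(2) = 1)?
Convert three thousand three hundred eight (English words) → 3×1000 + 3×100 + 8 = 3308 (decimal)
Convert the 6th Fibonacci number (with F(1) = F(2) = 1) (Fibonacci index) → 1, 1, 2, 3, 5, 8 → 8 (decimal)
Compute 3308 mod 8 = 4
4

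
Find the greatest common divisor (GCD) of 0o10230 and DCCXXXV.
Convert 0o10230 (octal) → 1×4096 + 2×64 + 3×8 = 4248 (decimal)
Convert DCCXXXV (Roman numeral) → 500 + 100 + 100 + 10 + 10 + 10 + 5 = 735 (decimal)
Compute gcd(4248, 735) = 3
3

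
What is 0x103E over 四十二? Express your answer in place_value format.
Convert 0x103E (hexadecimal) → 1×4096 + 3×16 + 14 = 4158 (decimal)
Convert 四十二 (Chinese numeral) → 4×10 + 2 = 42 (decimal)
Compute 4158 ÷ 42 = 99
Convert 99 (decimal) → 99 = 9×10 + 9 → 9 tens, 9 ones (place-value notation)
9 tens, 9 ones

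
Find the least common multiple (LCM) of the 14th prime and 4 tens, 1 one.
Convert the 14th prime (prime index) → 43 (decimal)
Convert 4 tens, 1 one (place-value notation) → 4×10 + 1 = 41 (decimal)
Compute lcm(43, 41) = 1763
1763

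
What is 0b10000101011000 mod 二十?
Convert 0b10000101011000 (binary) → 8192 + 256 + 64 + 16 + 8 = 8536 (decimal)
Convert 二十 (Chinese numeral) → 2×10 = 20 (decimal)
Compute 8536 mod 20 = 16
16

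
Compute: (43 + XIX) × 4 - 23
Convert XIX (Roman numeral) → 10 + 9 = 19 (decimal)
Expression in decimal: (43 + 19) × 4 - 23
Parentheses first: 43 + 19 = 62
Multiply: 62 × 4 = 248
Subtract: 248 - 23 = 225
225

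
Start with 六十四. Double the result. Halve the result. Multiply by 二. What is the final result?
Convert 六十四 (Chinese numeral) → 6×10 + 4 = 64 (decimal)
Start: 64
64 × 2 = 128
128 ÷ 2 = 64
Convert 二 (Chinese numeral) → 2 (decimal)
64 × 2 = 128
128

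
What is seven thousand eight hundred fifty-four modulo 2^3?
Convert seven thousand eight hundred fifty-four (English words) → 7×1000 + 8×100 + 54 = 7854 (decimal)
Convert 2^3 (power) → 8 (decimal)
Compute 7854 mod 8 = 6
6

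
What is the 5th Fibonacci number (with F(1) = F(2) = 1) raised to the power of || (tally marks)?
Convert the 5th Fibonacci number (with F(1) = F(2) = 1) (Fibonacci index) → 1, 1, 2, 3, 5 → 5 (decimal)
Convert || (tally marks) → 2 (decimal)
Compute 5 ^ 2 = 25
25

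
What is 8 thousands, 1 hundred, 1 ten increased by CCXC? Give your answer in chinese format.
Convert 8 thousands, 1 hundred, 1 ten (place-value notation) → 8×1000 + 1×100 + 1×10 = 8110 (decimal)
Convert CCXC (Roman numeral) → 100 + 100 + 90 = 290 (decimal)
Compute 8110 + 290 = 8400
Convert 8400 (decimal) → 8400 = 8×1000 + 4×100 → 八千四百 (Chinese numeral)
八千四百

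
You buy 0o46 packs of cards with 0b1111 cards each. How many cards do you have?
Convert 0b1111 (binary) → 8 + 4 + 2 + 1 = 15 (decimal)
Convert 0o46 (octal) → 4×8 + 6 = 38 (decimal)
Compute 15 × 38 = 570
570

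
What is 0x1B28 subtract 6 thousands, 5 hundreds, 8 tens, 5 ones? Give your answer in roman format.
Convert 0x1B28 (hexadecimal) → 1×4096 + 11×256 + 2×16 + 8 = 6952 (decimal)
Convert 6 thousands, 5 hundreds, 8 tens, 5 ones (place-value notation) → 6×1000 + 5×100 + 8×10 + 5 = 6585 (decimal)
Compute 6952 - 6585 = 367
Convert 367 (decimal) → 367 = 100 + 100 + 100 + 50 + 10 + 5 + 1 + 1 → CCCLXVII (Roman numeral)
CCCLXVII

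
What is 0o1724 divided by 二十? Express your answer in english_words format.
Convert 0o1724 (octal) → 1×512 + 7×64 + 2×8 + 4 = 980 (decimal)
Convert 二十 (Chinese numeral) → 2×10 = 20 (decimal)
Compute 980 ÷ 20 = 49
Convert 49 (decimal) → forty-nine (English words)
forty-nine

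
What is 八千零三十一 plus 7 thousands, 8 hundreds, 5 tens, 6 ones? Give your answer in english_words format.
Convert 八千零三十一 (Chinese numeral) → 8×1000 + 3×10 + 1 = 8031 (decimal)
Convert 7 thousands, 8 hundreds, 5 tens, 6 ones (place-value notation) → 7×1000 + 8×100 + 5×10 + 6 = 7856 (decimal)
Compute 8031 + 7856 = 15887
Convert 15887 (decimal) → 15887 = 15×1000 + 8×100 + 87 → fifteen thousand eight hundred eighty-seven (English words)
fifteen thousand eight hundred eighty-seven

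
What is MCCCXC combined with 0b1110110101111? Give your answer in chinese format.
Convert MCCCXC (Roman numeral) → 1000 + 100 + 100 + 100 + 90 = 1390 (decimal)
Convert 0b1110110101111 (binary) → 4096 + 2048 + 1024 + 256 + 128 + 32 + 8 + 4 + 2 + 1 = 7599 (decimal)
Compute 1390 + 7599 = 8989
Convert 8989 (decimal) → 8989 = 8×1000 + 9×100 + 8×10 + 9 → 八千九百八十九 (Chinese numeral)
八千九百八十九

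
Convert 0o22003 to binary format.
Convert 0o22003 (octal) → 2×4096 + 2×512 + 3 = 9219 (decimal)
Convert 9219 (decimal) → 9219 = 8192 + 1024 + 2 + 1 → 0b10010000000011 (binary)
0b10010000000011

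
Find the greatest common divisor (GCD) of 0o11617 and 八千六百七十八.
Convert 0o11617 (octal) → 1×4096 + 1×512 + 6×64 + 1×8 + 7 = 5007 (decimal)
Convert 八千六百七十八 (Chinese numeral) → 8×1000 + 6×100 + 7×10 + 8 = 8678 (decimal)
Compute gcd(5007, 8678) = 1
1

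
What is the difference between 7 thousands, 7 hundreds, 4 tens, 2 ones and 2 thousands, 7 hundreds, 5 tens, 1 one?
Convert 7 thousands, 7 hundreds, 4 tens, 2 ones (place-value notation) → 7×1000 + 7×100 + 4×10 + 2 = 7742 (decimal)
Convert 2 thousands, 7 hundreds, 5 tens, 1 one (place-value notation) → 2×1000 + 7×100 + 5×10 + 1 = 2751 (decimal)
Difference: |7742 - 2751| = 4991
4991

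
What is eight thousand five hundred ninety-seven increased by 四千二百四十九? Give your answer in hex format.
Convert eight thousand five hundred ninety-seven (English words) → 8×1000 + 5×100 + 97 = 8597 (decimal)
Convert 四千二百四十九 (Chinese numeral) → 4×1000 + 2×100 + 4×10 + 9 = 4249 (decimal)
Compute 8597 + 4249 = 12846
Convert 12846 (decimal) → 12846 = 3×4096 + 2×256 + 2×16 + 14 → 0x322E (hexadecimal)
0x322E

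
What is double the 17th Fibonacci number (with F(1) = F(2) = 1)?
The 17th Fibonacci number (with F(1) = F(2) = 1) = 1597
Compute 1597 × 2 = 3194
3194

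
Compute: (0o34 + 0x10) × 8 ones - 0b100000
Convert 0o34 (octal) → 3×8 + 4 = 28 (decimal)
Convert 0x10 (hexadecimal) → 1×16 = 16 (decimal)
Convert 8 ones (place-value notation) → 8 (decimal)
Convert 0b100000 (binary) → 32 (decimal)
Expression in decimal: (28 + 16) × 8 - 32
Parentheses first: 28 + 16 = 44
Multiply: 44 × 8 = 352
Subtract: 352 - 32 = 320
320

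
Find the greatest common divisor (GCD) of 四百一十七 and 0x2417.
Convert 四百一十七 (Chinese numeral) → 4×100 + 1×10 + 7 = 417 (decimal)
Convert 0x2417 (hexadecimal) → 2×4096 + 4×256 + 1×16 + 7 = 9239 (decimal)
Compute gcd(417, 9239) = 1
1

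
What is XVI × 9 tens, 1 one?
Convert XVI (Roman numeral) → 10 + 5 + 1 = 16 (decimal)
Convert 9 tens, 1 one (place-value notation) → 9×10 + 1 = 91 (decimal)
Compute 16 × 91 = 1456
1456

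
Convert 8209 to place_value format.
Convert 8209 (decimal) → 8209 = 8×1000 + 2×100 + 9 → 8 thousands, 2 hundreds, 9 ones (place-value notation)
8 thousands, 2 hundreds, 9 ones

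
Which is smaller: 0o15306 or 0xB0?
Convert 0o15306 (octal) → 1×4096 + 5×512 + 3×64 + 6 = 6854 (decimal)
Convert 0xB0 (hexadecimal) → 11×16 = 176 (decimal)
Compare 6854 vs 176: smaller = 176
176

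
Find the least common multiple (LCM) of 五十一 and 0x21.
Convert 五十一 (Chinese numeral) → 5×10 + 1 = 51 (decimal)
Convert 0x21 (hexadecimal) → 2×16 + 1 = 33 (decimal)
Compute lcm(51, 33) = 561
561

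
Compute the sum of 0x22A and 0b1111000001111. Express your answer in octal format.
Convert 0x22A (hexadecimal) → 2×256 + 2×16 + 10 = 554 (decimal)
Convert 0b1111000001111 (binary) → 4096 + 2048 + 1024 + 512 + 8 + 4 + 2 + 1 = 7695 (decimal)
Compute 554 + 7695 = 8249
Convert 8249 (decimal) → 8249 = 2×4096 + 7×8 + 1 → 0o20071 (octal)
0o20071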